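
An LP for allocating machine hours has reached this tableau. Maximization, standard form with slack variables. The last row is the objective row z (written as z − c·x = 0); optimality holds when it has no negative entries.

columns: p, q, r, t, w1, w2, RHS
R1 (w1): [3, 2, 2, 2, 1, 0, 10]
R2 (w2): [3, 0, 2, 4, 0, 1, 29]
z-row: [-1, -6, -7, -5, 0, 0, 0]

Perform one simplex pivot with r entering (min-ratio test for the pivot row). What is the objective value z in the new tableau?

35

Ratio test on column r — row 1: 10/2 = 5; row 2: 29/2 = 29/2. Minimum is 5 at row 1 (w1 leaves); pivot element 2.
Pivot on row 1; the z-row RHS becomes 0 − (-7)·5 = 35.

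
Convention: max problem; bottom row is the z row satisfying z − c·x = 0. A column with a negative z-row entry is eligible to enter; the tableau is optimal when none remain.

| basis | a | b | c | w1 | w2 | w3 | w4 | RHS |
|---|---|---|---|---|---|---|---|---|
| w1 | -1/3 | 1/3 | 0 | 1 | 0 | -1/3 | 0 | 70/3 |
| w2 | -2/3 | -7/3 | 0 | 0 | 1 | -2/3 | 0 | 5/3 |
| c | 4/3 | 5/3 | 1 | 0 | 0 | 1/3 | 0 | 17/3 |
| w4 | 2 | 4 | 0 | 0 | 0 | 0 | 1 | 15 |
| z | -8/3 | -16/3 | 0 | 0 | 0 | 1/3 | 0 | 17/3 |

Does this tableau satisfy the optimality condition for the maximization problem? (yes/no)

no

The z-row has a negative entry -16/3 in column b, so it is not optimal.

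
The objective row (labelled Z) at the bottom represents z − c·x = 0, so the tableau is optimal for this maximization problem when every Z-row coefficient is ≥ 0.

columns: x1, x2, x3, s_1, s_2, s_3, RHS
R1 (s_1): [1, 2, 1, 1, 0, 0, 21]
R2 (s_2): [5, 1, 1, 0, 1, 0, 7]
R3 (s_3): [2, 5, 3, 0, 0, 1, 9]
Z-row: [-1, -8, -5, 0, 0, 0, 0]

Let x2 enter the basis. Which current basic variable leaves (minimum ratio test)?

s_3

Column x2 entries and ratios — s_1: 21/2 = 21/2; s_2: 7/1 = 7; s_3: 9/5 = 9/5.
Smallest ratio is 9/5 in the row of s_3, so s_3 leaves.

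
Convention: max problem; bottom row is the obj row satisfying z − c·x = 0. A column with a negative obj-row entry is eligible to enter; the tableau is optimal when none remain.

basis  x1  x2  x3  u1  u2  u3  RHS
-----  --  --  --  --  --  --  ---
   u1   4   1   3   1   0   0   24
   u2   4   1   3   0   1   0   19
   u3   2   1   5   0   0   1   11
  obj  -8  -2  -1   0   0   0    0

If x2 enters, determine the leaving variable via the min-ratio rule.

Column x2 entries and ratios — u1: 24/1 = 24; u2: 19/1 = 19; u3: 11/1 = 11.
Smallest ratio is 11 in the row of u3, so u3 leaves.

u3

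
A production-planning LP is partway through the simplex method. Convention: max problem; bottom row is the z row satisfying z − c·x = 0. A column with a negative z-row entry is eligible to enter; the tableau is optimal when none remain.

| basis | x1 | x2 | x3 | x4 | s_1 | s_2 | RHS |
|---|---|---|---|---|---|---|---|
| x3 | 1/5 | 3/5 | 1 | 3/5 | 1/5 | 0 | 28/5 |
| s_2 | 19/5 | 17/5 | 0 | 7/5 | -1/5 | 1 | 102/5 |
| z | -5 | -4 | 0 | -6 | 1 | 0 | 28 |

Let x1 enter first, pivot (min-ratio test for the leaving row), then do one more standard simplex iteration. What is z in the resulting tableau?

Ratio test on column x1 — row 1: (28/5)/(1/5) = 28; row 2: (102/5)/(19/5) = 102/19. Minimum is 102/19 at row 2 (s_2 leaves); pivot element 19/5.
Pivot on row 2; the z-row RHS becomes 28 − (-5)·(102/19) = 1042/19.
Next entering variable (most negative z-row entry -79/19): x4.
Ratio test on column x4 — row 1: (86/19)/(10/19) = 43/5; row 2: (102/19)/(7/19) = 102/7. Minimum is 43/5 at row 1 (x3 leaves); pivot element 10/19.
After the second pivot the z-row RHS is 1042/19 − (-79/19)·(43/5) = 453/5.

453/5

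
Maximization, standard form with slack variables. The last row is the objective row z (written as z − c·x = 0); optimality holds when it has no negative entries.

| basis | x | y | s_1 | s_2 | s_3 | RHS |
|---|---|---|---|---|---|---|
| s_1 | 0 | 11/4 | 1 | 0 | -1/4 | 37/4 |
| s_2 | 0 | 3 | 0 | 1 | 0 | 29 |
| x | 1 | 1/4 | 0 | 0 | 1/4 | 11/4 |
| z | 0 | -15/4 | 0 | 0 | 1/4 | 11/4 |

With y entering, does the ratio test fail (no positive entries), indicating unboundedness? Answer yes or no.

no

Column y has positive entries in row(s) 1, 2, 3, so the ratio test bounds it — not unbounded.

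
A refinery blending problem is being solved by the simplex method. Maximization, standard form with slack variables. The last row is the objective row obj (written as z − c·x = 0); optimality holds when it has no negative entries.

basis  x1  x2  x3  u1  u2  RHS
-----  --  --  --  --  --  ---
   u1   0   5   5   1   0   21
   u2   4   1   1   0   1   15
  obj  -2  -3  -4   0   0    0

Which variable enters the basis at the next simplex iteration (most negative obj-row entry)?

Negative obj-row entries: x1: -2, x2: -3, x3: -4.
The most negative is -4 in column x3, so x3 enters.

x3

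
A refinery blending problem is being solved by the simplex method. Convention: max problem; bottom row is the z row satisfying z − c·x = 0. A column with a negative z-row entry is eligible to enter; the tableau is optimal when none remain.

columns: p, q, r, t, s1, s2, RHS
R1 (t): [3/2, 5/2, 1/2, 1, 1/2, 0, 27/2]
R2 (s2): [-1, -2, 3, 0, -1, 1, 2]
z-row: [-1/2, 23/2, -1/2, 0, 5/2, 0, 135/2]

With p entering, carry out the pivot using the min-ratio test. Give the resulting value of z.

Ratio test on column p — row 1: (27/2)/(3/2) = 9; row 2: entry -1 ≤ 0. Minimum is 9 at row 1 (t leaves); pivot element 3/2.
Pivot on row 1; the z-row RHS becomes 135/2 − (-1/2)·9 = 72.

72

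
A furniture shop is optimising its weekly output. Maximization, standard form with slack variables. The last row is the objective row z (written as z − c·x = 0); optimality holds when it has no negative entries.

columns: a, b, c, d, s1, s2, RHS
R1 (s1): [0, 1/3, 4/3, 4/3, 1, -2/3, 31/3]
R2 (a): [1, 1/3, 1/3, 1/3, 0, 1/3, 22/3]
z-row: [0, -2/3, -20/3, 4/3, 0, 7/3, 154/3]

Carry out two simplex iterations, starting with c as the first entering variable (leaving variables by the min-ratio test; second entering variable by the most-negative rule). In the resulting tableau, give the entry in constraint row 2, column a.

2

Ratio test on column c — row 1: (31/3)/(4/3) = 31/4; row 2: (22/3)/(1/3) = 22. Minimum is 31/4 at row 1 (s1 leaves); pivot element 4/3.
Divide row 1 by 4/3; eliminate column c from the other rows.
Second iteration: most negative z-row entry is -1 in column s2, so s2 enters.
Ratio test on column s2 — row 1: entry -1/2 ≤ 0; row 2: (19/4)/(1/2) = 19/2. Minimum is 19/2 at row 2 (a leaves); pivot element 1/2.
Divide row 2 by 1/2; eliminate column s2 from the other rows.
After both pivots, the entry at constraint row 2, column a is 2.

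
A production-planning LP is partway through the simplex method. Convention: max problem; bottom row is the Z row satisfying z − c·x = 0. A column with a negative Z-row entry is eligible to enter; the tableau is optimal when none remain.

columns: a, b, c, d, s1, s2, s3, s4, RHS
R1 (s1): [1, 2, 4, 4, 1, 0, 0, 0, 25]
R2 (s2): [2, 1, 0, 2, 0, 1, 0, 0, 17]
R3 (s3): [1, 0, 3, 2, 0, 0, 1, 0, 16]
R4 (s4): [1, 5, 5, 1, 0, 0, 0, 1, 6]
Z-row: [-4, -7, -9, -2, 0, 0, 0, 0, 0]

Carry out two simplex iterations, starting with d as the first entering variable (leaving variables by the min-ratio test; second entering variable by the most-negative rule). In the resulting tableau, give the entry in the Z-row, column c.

11

Ratio test on column d — row 1: 25/4 = 25/4; row 2: 17/2 = 17/2; row 3: 16/2 = 8; row 4: 6/1 = 6. Minimum is 6 at row 4 (s4 leaves); pivot element 1.
Divide row 4 by 1; eliminate column d from the other rows.
Second iteration: most negative Z-row entry is -2 in column a, so a enters.
Ratio test on column a — row 1: entry -3 ≤ 0; row 2: entry 0 ≤ 0; row 3: entry -1 ≤ 0; row 4: 6/1 = 6. Minimum is 6 at row 4 (d leaves); pivot element 1.
Divide row 4 by 1; eliminate column a from the other rows.
After both pivots, the entry at the Z-row, column c is 11.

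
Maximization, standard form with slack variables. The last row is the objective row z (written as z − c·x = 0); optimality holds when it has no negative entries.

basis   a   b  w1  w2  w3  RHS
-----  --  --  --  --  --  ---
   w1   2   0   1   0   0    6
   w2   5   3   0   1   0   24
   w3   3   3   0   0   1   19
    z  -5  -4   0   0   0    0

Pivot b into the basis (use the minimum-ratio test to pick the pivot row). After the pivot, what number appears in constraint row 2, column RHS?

5

Ratio test on column b — row 1: entry 0 ≤ 0; row 2: 24/3 = 8; row 3: 19/3 = 19/3. Minimum is 19/3 at row 3 (w3 leaves); pivot element 3.
Divide row 3 by 3; eliminate column b from the other rows.
Row 2 update in column RHS: 24 − 3·(19/3) = 5.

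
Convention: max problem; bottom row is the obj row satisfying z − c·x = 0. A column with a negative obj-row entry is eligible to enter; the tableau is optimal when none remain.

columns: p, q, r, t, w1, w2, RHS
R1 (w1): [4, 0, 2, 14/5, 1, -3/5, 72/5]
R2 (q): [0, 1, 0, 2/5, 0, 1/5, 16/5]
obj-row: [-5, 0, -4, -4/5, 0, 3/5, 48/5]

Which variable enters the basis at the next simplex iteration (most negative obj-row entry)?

p

Negative obj-row entries: p: -5, r: -4, t: -4/5.
The most negative is -5 in column p, so p enters.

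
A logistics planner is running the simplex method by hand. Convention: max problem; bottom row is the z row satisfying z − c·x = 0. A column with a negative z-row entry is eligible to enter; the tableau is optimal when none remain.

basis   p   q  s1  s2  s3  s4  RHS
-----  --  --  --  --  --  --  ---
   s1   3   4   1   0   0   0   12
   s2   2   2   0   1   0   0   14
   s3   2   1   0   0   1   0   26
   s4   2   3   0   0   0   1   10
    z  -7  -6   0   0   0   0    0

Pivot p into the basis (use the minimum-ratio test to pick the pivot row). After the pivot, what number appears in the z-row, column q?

Ratio test on column p — row 1: 12/3 = 4; row 2: 14/2 = 7; row 3: 26/2 = 13; row 4: 10/2 = 5. Minimum is 4 at row 1 (s1 leaves); pivot element 3.
Divide row 1 by 3; eliminate column p from the other rows.
z-row update in column q: -6 − (-7)·(4/3) = 10/3.

10/3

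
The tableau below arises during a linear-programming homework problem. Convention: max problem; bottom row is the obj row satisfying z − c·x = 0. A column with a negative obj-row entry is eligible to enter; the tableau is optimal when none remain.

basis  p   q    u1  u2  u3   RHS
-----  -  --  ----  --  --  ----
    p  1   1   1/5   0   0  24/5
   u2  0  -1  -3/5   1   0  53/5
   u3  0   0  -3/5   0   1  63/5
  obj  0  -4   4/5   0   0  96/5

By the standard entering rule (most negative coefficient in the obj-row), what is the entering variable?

Negative obj-row entries: q: -4.
The most negative is -4 in column q, so q enters.

q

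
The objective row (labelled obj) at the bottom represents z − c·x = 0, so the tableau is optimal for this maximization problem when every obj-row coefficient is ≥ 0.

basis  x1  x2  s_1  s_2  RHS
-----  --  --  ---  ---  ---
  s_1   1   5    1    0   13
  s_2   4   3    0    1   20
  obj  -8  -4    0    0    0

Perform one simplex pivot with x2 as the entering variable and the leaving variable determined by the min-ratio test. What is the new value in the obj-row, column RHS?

Ratio test on column x2 — row 1: 13/5 = 13/5; row 2: 20/3 = 20/3. Minimum is 13/5 at row 1 (s_1 leaves); pivot element 5.
Divide row 1 by 5; eliminate column x2 from the other rows.
obj-row update in column RHS: 0 − (-4)·(13/5) = 52/5.

52/5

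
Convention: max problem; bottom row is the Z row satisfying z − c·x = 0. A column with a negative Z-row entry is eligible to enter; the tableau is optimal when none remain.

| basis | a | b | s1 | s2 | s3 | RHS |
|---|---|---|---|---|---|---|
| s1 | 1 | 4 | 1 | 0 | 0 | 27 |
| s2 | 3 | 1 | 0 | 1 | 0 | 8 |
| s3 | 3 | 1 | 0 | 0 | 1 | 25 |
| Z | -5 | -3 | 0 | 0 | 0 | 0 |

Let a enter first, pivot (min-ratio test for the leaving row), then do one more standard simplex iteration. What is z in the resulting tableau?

Ratio test on column a — row 1: 27/1 = 27; row 2: 8/3 = 8/3; row 3: 25/3 = 25/3. Minimum is 8/3 at row 2 (s2 leaves); pivot element 3.
Pivot on row 2; the Z-row RHS becomes 0 − (-5)·(8/3) = 40/3.
Next entering variable (most negative Z-row entry -4/3): b.
Ratio test on column b — row 1: (73/3)/(11/3) = 73/11; row 2: (8/3)/(1/3) = 8; row 3: entry 0 ≤ 0. Minimum is 73/11 at row 1 (s1 leaves); pivot element 11/3.
After the second pivot the Z-row RHS is 40/3 − (-4/3)·(73/11) = 244/11.

244/11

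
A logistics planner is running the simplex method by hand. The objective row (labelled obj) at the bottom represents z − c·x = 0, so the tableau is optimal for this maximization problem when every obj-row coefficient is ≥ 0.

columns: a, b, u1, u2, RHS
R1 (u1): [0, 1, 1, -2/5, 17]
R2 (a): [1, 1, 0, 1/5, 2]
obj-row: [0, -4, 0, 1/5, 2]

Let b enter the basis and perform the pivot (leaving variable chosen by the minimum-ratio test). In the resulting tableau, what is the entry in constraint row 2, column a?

1

Ratio test on column b — row 1: 17/1 = 17; row 2: 2/1 = 2. Minimum is 2 at row 2 (a leaves); pivot element 1.
Divide row 2 by 1; eliminate column b from the other rows.
In the new row 2, the a entry is the old entry divided by the pivot: 1/1 = 1.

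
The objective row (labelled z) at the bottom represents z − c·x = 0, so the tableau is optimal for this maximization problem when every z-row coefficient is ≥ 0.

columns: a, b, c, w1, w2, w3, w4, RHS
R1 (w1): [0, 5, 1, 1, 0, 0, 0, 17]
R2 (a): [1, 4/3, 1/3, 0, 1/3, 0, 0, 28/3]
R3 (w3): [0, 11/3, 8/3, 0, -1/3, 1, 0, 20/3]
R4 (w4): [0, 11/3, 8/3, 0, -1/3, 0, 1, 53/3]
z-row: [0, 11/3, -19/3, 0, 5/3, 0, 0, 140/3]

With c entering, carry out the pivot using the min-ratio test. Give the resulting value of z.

125/2

Ratio test on column c — row 1: 17/1 = 17; row 2: (28/3)/(1/3) = 28; row 3: (20/3)/(8/3) = 5/2; row 4: (53/3)/(8/3) = 53/8. Minimum is 5/2 at row 3 (w3 leaves); pivot element 8/3.
Pivot on row 3; the z-row RHS becomes 140/3 − (-19/3)·(5/2) = 125/2.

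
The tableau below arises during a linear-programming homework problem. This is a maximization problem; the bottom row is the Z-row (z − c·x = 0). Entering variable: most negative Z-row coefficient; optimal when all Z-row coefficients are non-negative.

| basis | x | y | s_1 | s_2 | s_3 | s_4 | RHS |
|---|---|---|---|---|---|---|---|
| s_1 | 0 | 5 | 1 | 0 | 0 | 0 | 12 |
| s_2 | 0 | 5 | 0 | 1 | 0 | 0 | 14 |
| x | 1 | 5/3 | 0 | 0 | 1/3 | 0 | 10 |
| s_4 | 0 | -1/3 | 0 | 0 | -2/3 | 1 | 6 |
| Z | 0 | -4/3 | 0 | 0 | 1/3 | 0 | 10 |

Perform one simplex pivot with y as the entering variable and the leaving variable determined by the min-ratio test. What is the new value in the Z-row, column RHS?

66/5

Ratio test on column y — row 1: 12/5 = 12/5; row 2: 14/5 = 14/5; row 3: 10/(5/3) = 6; row 4: entry -1/3 ≤ 0. Minimum is 12/5 at row 1 (s_1 leaves); pivot element 5.
Divide row 1 by 5; eliminate column y from the other rows.
Z-row update in column RHS: 10 − (-4/3)·(12/5) = 66/5.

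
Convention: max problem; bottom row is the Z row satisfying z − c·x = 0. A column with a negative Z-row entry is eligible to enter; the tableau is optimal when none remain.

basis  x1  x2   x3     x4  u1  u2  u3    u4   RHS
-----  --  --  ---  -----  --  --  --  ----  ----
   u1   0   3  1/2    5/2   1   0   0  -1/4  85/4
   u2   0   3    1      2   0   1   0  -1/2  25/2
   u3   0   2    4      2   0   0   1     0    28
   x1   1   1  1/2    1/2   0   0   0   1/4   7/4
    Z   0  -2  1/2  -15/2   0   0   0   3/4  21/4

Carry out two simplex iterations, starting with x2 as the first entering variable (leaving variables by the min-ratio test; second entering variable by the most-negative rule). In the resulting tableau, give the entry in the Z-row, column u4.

Ratio test on column x2 — row 1: (85/4)/3 = 85/12; row 2: (25/2)/3 = 25/6; row 3: 28/2 = 14; row 4: (7/4)/1 = 7/4. Minimum is 7/4 at row 4 (x1 leaves); pivot element 1.
Divide row 4 by 1; eliminate column x2 from the other rows.
Second iteration: most negative Z-row entry is -13/2 in column x4, so x4 enters.
Ratio test on column x4 — row 1: 16/1 = 16; row 2: (29/4)/(1/2) = 29/2; row 3: (49/2)/1 = 49/2; row 4: (7/4)/(1/2) = 7/2. Minimum is 7/2 at row 4 (x2 leaves); pivot element 1/2.
Divide row 4 by 1/2; eliminate column x4 from the other rows.
After both pivots, the entry at the Z-row, column u4 is 9/2.

9/2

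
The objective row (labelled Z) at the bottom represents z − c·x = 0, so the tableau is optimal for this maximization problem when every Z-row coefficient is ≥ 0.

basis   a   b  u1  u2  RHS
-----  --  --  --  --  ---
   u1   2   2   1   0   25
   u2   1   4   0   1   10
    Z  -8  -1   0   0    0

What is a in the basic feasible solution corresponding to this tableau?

0

a is not in the basis, so in the current basic feasible solution a = 0.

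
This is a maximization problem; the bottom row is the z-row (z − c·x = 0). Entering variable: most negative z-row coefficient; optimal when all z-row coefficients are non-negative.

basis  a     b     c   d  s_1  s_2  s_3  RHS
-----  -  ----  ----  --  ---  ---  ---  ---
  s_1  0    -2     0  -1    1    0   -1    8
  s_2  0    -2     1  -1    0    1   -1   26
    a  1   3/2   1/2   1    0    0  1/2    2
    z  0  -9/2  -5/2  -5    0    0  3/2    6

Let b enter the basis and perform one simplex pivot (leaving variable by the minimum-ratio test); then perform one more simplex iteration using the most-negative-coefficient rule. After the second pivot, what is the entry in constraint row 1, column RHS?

Ratio test on column b — row 1: entry -2 ≤ 0; row 2: entry -2 ≤ 0; row 3: 2/(3/2) = 4/3. Minimum is 4/3 at row 3 (a leaves); pivot element 3/2.
Divide row 3 by 3/2; eliminate column b from the other rows.
Second iteration: most negative z-row entry is -2 in column d, so d enters.
Ratio test on column d — row 1: (32/3)/(1/3) = 32; row 2: (86/3)/(1/3) = 86; row 3: (4/3)/(2/3) = 2. Minimum is 2 at row 3 (b leaves); pivot element 2/3.
Divide row 3 by 2/3; eliminate column d from the other rows.
After both pivots, the entry at constraint row 1, column RHS is 10.

10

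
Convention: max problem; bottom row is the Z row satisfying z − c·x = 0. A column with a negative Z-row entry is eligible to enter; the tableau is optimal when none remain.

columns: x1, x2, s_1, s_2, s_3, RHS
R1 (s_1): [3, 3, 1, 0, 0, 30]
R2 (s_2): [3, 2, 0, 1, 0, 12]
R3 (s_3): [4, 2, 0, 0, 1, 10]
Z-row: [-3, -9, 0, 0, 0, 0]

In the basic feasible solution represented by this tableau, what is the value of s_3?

s_3 is basic (row 3); its value is the RHS of that row, 10.

10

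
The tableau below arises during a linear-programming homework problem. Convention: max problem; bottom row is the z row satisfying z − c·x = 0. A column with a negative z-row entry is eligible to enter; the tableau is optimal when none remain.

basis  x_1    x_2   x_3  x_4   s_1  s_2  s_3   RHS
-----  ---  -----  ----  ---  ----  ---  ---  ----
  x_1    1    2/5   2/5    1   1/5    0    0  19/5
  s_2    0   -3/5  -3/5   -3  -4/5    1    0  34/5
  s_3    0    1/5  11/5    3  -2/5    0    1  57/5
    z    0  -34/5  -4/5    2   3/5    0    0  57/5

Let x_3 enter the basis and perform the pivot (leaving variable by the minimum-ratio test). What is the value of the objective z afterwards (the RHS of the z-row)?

Ratio test on column x_3 — row 1: (19/5)/(2/5) = 19/2; row 2: entry -3/5 ≤ 0; row 3: (57/5)/(11/5) = 57/11. Minimum is 57/11 at row 3 (s_3 leaves); pivot element 11/5.
Pivot on row 3; the z-row RHS becomes 57/5 − (-4/5)·(57/11) = 171/11.

171/11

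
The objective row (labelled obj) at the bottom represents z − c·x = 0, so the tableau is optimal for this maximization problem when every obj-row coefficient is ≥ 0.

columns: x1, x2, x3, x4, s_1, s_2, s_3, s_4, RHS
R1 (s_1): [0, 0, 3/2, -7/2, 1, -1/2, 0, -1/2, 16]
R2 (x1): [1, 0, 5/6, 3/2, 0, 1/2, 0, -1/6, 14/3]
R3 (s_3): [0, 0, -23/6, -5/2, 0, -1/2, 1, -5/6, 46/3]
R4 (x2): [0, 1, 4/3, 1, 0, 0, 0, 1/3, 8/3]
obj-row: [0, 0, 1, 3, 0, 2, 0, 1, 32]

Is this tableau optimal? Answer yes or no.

yes

Every obj-row coefficient is ≥ 0, so the tableau is optimal.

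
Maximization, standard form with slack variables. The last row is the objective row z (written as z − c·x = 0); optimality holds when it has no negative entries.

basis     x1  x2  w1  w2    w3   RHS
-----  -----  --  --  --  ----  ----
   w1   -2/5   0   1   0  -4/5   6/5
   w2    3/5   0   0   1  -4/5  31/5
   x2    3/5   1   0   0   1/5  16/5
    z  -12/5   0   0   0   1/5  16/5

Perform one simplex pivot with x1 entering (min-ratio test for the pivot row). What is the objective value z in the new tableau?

16

Ratio test on column x1 — row 1: entry -2/5 ≤ 0; row 2: (31/5)/(3/5) = 31/3; row 3: (16/5)/(3/5) = 16/3. Minimum is 16/3 at row 3 (x2 leaves); pivot element 3/5.
Pivot on row 3; the z-row RHS becomes 16/5 − (-12/5)·(16/3) = 16.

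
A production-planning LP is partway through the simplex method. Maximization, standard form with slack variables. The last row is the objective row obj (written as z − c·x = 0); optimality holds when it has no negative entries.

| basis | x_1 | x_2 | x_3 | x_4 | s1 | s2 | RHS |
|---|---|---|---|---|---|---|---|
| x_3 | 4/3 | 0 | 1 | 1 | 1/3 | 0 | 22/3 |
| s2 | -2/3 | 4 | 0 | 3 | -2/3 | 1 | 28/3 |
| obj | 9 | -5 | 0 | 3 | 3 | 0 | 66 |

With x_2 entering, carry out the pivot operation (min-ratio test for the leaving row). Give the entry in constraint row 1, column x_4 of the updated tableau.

1

Ratio test on column x_2 — row 1: entry 0 ≤ 0; row 2: (28/3)/4 = 7/3. Minimum is 7/3 at row 2 (s2 leaves); pivot element 4.
Divide row 2 by 4; eliminate column x_2 from the other rows.
Row 1 update in column x_4: 1 − 0·(3/4) = 1.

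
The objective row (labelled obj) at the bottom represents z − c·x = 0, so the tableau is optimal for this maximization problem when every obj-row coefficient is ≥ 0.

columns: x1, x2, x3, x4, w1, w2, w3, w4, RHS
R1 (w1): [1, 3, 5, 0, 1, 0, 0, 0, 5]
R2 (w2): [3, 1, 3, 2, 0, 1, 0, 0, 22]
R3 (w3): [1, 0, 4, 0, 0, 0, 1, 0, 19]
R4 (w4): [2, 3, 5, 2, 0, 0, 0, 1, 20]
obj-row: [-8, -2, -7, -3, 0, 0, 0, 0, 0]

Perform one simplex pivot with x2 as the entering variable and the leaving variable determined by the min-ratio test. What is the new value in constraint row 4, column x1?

Ratio test on column x2 — row 1: 5/3 = 5/3; row 2: 22/1 = 22; row 3: entry 0 ≤ 0; row 4: 20/3 = 20/3. Minimum is 5/3 at row 1 (w1 leaves); pivot element 3.
Divide row 1 by 3; eliminate column x2 from the other rows.
Row 4 update in column x1: 2 − 3·(1/3) = 1.

1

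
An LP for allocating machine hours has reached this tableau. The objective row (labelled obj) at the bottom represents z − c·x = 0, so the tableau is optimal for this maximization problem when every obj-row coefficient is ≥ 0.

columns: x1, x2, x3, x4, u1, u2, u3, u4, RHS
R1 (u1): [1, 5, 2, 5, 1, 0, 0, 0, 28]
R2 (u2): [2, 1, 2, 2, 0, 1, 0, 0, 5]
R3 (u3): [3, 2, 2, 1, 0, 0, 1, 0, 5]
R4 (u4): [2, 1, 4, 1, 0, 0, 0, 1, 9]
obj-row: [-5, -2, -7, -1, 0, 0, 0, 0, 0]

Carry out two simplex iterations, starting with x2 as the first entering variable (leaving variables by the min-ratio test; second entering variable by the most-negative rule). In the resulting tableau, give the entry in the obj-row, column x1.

Ratio test on column x2 — row 1: 28/5 = 28/5; row 2: 5/1 = 5; row 3: 5/2 = 5/2; row 4: 9/1 = 9. Minimum is 5/2 at row 3 (u3 leaves); pivot element 2.
Divide row 3 by 2; eliminate column x2 from the other rows.
Second iteration: most negative obj-row entry is -5 in column x3, so x3 enters.
Ratio test on column x3 — row 1: entry -3 ≤ 0; row 2: (5/2)/1 = 5/2; row 3: (5/2)/1 = 5/2; row 4: (13/2)/3 = 13/6. Minimum is 13/6 at row 4 (u4 leaves); pivot element 3.
Divide row 4 by 3; eliminate column x3 from the other rows.
After both pivots, the entry at the obj-row, column x1 is -7/6.

-7/6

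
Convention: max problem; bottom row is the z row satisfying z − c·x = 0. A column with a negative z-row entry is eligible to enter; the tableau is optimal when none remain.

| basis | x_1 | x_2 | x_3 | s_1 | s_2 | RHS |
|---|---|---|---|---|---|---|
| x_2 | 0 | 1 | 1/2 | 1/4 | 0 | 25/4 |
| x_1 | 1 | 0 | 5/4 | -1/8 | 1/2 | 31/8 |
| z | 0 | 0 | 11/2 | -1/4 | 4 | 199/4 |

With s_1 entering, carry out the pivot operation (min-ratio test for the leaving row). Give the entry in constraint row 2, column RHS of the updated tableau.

7

Ratio test on column s_1 — row 1: (25/4)/(1/4) = 25; row 2: entry -1/8 ≤ 0. Minimum is 25 at row 1 (x_2 leaves); pivot element 1/4.
Divide row 1 by 1/4; eliminate column s_1 from the other rows.
Row 2 update in column RHS: 31/8 − (-1/8)·25 = 7.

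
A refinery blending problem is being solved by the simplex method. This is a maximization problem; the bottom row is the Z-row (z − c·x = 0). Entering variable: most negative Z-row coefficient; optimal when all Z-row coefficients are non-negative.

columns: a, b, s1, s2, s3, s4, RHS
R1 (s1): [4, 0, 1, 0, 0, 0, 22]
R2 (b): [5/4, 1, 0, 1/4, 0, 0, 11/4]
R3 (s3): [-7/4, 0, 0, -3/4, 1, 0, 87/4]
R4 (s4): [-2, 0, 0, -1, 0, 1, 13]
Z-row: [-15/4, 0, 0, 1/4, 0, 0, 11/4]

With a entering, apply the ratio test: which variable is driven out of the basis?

b

Column a entries and ratios — s1: 22/4 = 11/2; b: (11/4)/(5/4) = 11/5; s3: -7/4 ≤ 0, skip; s4: -2 ≤ 0, skip.
Smallest ratio is 11/5 in the row of b, so b leaves.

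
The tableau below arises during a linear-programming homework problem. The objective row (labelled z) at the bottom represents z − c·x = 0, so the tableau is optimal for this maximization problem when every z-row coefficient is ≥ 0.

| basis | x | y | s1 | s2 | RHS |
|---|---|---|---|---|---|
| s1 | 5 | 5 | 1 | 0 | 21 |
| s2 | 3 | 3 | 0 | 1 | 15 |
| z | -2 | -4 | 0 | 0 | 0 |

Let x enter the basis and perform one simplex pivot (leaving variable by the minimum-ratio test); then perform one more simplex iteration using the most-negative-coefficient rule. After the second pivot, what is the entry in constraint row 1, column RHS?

21/5

Ratio test on column x — row 1: 21/5 = 21/5; row 2: 15/3 = 5. Minimum is 21/5 at row 1 (s1 leaves); pivot element 5.
Divide row 1 by 5; eliminate column x from the other rows.
Second iteration: most negative z-row entry is -2 in column y, so y enters.
Ratio test on column y — row 1: (21/5)/1 = 21/5; row 2: entry 0 ≤ 0. Minimum is 21/5 at row 1 (x leaves); pivot element 1.
Divide row 1 by 1; eliminate column y from the other rows.
After both pivots, the entry at constraint row 1, column RHS is 21/5.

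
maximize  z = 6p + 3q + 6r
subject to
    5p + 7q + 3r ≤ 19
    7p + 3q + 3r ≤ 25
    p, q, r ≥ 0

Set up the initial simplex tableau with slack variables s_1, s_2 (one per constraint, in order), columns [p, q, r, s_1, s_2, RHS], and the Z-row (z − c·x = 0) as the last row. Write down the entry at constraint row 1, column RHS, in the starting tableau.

The RHS of constraint 1 is b_1 = 19.

19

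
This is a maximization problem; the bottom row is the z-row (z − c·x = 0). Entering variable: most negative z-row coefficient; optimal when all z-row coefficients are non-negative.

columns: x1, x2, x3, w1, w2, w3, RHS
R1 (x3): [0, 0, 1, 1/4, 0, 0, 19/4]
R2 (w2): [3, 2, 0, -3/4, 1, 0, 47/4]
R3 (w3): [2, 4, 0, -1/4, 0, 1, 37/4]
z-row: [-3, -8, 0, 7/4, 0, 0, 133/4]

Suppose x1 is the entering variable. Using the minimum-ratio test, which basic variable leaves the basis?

w2

Column x1 entries and ratios — x3: 0 ≤ 0, skip; w2: (47/4)/3 = 47/12; w3: (37/4)/2 = 37/8.
Smallest ratio is 47/12 in the row of w2, so w2 leaves.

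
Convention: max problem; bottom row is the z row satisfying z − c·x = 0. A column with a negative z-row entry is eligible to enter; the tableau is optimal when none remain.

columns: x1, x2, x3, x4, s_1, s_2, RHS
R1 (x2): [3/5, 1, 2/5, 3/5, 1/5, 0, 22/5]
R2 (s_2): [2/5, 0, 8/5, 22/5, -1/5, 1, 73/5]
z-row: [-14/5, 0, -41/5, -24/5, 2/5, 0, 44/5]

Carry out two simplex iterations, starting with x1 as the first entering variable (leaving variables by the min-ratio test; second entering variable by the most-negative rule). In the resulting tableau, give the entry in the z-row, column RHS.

Ratio test on column x1 — row 1: (22/5)/(3/5) = 22/3; row 2: (73/5)/(2/5) = 73/2. Minimum is 22/3 at row 1 (x2 leaves); pivot element 3/5.
Divide row 1 by 3/5; eliminate column x1 from the other rows.
Second iteration: most negative z-row entry is -19/3 in column x3, so x3 enters.
Ratio test on column x3 — row 1: (22/3)/(2/3) = 11; row 2: (35/3)/(4/3) = 35/4. Minimum is 35/4 at row 2 (s_2 leaves); pivot element 4/3.
Divide row 2 by 4/3; eliminate column x3 from the other rows.
After both pivots, the entry at the z-row, column RHS is 339/4.

339/4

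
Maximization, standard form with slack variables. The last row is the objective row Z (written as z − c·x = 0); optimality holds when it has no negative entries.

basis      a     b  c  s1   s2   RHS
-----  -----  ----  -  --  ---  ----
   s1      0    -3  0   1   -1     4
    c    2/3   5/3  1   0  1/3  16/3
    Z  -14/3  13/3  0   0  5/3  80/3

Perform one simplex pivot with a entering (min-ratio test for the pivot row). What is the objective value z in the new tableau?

Ratio test on column a — row 1: entry 0 ≤ 0; row 2: (16/3)/(2/3) = 8. Minimum is 8 at row 2 (c leaves); pivot element 2/3.
Pivot on row 2; the Z-row RHS becomes 80/3 − (-14/3)·8 = 64.

64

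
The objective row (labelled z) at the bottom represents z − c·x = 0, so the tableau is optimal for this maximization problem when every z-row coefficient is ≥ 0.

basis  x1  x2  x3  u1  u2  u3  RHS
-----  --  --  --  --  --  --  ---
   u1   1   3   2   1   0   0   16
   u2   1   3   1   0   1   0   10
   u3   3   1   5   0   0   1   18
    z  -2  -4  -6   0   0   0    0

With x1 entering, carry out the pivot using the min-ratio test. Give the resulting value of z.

Ratio test on column x1 — row 1: 16/1 = 16; row 2: 10/1 = 10; row 3: 18/3 = 6. Minimum is 6 at row 3 (u3 leaves); pivot element 3.
Pivot on row 3; the z-row RHS becomes 0 − (-2)·6 = 12.

12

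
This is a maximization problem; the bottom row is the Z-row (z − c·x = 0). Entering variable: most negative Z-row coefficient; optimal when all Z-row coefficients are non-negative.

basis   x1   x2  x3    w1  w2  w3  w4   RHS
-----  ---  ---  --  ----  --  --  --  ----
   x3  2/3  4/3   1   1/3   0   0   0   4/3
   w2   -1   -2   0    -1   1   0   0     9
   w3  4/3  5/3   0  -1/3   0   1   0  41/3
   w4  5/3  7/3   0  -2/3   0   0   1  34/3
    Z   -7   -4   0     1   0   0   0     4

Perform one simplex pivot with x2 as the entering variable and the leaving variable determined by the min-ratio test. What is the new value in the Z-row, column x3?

Ratio test on column x2 — row 1: (4/3)/(4/3) = 1; row 2: entry -2 ≤ 0; row 3: (41/3)/(5/3) = 41/5; row 4: (34/3)/(7/3) = 34/7. Minimum is 1 at row 1 (x3 leaves); pivot element 4/3.
Divide row 1 by 4/3; eliminate column x2 from the other rows.
Z-row update in column x3: 0 − (-4)·(3/4) = 3.

3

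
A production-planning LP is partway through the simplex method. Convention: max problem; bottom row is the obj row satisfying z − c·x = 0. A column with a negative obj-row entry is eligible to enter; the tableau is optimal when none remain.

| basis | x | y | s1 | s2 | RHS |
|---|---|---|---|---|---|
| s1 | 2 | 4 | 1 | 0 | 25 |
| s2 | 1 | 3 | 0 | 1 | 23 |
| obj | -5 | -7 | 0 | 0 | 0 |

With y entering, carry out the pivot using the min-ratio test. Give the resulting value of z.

Ratio test on column y — row 1: 25/4 = 25/4; row 2: 23/3 = 23/3. Minimum is 25/4 at row 1 (s1 leaves); pivot element 4.
Pivot on row 1; the obj-row RHS becomes 0 − (-7)·(25/4) = 175/4.

175/4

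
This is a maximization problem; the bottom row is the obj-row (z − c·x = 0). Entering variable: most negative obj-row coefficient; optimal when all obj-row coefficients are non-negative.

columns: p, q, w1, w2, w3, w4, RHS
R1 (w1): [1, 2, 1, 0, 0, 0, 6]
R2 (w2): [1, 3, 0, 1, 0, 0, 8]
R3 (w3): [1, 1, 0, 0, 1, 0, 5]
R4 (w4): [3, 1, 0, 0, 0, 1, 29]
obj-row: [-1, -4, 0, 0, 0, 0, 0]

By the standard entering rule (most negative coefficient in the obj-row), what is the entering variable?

q

Negative obj-row entries: p: -1, q: -4.
The most negative is -4 in column q, so q enters.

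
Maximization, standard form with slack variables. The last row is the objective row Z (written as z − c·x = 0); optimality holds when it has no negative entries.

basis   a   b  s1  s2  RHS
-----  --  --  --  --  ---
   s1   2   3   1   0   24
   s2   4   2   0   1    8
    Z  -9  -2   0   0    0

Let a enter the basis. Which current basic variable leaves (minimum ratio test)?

Column a entries and ratios — s1: 24/2 = 12; s2: 8/4 = 2.
Smallest ratio is 2 in the row of s2, so s2 leaves.

s2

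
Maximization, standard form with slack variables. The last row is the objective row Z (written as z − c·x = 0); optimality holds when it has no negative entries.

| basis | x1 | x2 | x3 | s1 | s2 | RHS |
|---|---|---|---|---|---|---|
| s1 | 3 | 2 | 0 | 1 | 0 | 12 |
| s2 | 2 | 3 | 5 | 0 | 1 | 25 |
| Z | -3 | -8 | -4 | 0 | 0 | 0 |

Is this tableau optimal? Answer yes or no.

The Z-row has a negative entry -8 in column x2, so it is not optimal.

no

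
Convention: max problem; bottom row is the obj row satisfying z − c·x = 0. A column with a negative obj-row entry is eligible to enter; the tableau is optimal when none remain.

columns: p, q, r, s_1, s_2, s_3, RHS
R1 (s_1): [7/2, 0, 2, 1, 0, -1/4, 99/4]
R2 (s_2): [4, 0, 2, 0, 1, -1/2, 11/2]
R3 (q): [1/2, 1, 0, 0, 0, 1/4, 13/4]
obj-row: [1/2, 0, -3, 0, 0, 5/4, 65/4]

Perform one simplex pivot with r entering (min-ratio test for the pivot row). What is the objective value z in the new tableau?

49/2

Ratio test on column r — row 1: (99/4)/2 = 99/8; row 2: (11/2)/2 = 11/4; row 3: entry 0 ≤ 0. Minimum is 11/4 at row 2 (s_2 leaves); pivot element 2.
Pivot on row 2; the obj-row RHS becomes 65/4 − (-3)·(11/4) = 49/2.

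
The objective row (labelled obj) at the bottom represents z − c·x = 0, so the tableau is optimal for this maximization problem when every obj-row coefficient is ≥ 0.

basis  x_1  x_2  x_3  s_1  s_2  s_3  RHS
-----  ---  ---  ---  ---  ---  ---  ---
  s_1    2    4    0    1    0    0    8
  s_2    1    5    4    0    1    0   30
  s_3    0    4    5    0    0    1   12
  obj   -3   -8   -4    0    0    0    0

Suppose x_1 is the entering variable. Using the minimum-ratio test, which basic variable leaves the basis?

Column x_1 entries and ratios — s_1: 8/2 = 4; s_2: 30/1 = 30; s_3: 0 ≤ 0, skip.
Smallest ratio is 4 in the row of s_1, so s_1 leaves.

s_1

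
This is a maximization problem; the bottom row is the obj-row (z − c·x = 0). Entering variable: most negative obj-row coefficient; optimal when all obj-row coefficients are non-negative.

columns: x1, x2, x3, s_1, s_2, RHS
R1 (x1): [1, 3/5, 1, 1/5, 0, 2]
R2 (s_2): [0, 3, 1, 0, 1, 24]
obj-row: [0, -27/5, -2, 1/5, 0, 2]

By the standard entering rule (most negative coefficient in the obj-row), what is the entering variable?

Negative obj-row entries: x2: -27/5, x3: -2.
The most negative is -27/5 in column x2, so x2 enters.

x2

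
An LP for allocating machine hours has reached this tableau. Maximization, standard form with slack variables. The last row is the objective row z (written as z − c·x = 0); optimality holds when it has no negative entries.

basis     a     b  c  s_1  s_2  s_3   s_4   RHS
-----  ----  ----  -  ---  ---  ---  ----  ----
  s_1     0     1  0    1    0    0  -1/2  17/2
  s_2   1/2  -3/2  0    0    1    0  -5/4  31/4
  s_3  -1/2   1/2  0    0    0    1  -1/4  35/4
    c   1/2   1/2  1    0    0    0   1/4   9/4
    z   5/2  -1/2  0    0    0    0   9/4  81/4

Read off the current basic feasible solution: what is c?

9/4

c is basic (row 4); its value is the RHS of that row, 9/4.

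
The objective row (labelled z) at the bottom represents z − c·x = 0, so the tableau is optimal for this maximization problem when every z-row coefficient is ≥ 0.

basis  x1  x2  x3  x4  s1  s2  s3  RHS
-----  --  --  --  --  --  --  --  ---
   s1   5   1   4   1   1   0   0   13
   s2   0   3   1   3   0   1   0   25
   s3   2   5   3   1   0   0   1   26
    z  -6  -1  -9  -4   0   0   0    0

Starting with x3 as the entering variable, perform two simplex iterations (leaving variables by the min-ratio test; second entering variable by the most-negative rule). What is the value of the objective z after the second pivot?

474/11

Ratio test on column x3 — row 1: 13/4 = 13/4; row 2: 25/1 = 25; row 3: 26/3 = 26/3. Minimum is 13/4 at row 1 (s1 leaves); pivot element 4.
Pivot on row 1; the z-row RHS becomes 0 − (-9)·(13/4) = 117/4.
Next entering variable (most negative z-row entry -7/4): x4.
Ratio test on column x4 — row 1: (13/4)/(1/4) = 13; row 2: (87/4)/(11/4) = 87/11; row 3: (65/4)/(1/4) = 65. Minimum is 87/11 at row 2 (s2 leaves); pivot element 11/4.
After the second pivot the z-row RHS is 117/4 − (-7/4)·(87/11) = 474/11.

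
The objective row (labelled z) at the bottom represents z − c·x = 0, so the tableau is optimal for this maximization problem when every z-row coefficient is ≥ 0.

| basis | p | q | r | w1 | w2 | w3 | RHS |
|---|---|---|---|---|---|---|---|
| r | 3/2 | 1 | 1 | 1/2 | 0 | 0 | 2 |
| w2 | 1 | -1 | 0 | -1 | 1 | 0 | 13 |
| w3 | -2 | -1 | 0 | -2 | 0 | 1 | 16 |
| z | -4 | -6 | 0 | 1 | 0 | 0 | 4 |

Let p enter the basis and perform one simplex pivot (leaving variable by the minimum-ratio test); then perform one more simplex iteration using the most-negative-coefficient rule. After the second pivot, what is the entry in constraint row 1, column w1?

1/2

Ratio test on column p — row 1: 2/(3/2) = 4/3; row 2: 13/1 = 13; row 3: entry -2 ≤ 0. Minimum is 4/3 at row 1 (r leaves); pivot element 3/2.
Divide row 1 by 3/2; eliminate column p from the other rows.
Second iteration: most negative z-row entry is -10/3 in column q, so q enters.
Ratio test on column q — row 1: (4/3)/(2/3) = 2; row 2: entry -5/3 ≤ 0; row 3: (56/3)/(1/3) = 56. Minimum is 2 at row 1 (p leaves); pivot element 2/3.
Divide row 1 by 2/3; eliminate column q from the other rows.
After both pivots, the entry at constraint row 1, column w1 is 1/2.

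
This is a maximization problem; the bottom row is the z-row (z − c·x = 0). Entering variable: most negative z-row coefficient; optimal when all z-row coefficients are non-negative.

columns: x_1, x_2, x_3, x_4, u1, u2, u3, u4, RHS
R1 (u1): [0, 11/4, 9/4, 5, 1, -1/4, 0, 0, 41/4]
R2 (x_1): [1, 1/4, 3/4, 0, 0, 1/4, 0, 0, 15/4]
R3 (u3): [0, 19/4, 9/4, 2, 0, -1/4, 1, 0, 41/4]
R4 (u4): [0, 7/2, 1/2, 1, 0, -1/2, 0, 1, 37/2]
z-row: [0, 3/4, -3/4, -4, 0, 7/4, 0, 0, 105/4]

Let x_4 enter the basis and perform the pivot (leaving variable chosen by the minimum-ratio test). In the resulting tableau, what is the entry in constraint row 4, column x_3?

1/20

Ratio test on column x_4 — row 1: (41/4)/5 = 41/20; row 2: entry 0 ≤ 0; row 3: (41/4)/2 = 41/8; row 4: (37/2)/1 = 37/2. Minimum is 41/20 at row 1 (u1 leaves); pivot element 5.
Divide row 1 by 5; eliminate column x_4 from the other rows.
Row 4 update in column x_3: 1/2 − 1·(9/20) = 1/20.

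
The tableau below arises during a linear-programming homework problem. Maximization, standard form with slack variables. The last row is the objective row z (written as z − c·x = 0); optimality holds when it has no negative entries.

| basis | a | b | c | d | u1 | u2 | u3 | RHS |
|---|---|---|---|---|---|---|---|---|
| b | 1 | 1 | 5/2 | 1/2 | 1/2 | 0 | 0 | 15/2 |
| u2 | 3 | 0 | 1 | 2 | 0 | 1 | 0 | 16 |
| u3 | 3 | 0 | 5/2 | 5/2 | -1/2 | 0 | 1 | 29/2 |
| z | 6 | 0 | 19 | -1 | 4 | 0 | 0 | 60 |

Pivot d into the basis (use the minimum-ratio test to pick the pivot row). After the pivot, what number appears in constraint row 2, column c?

-1

Ratio test on column d — row 1: (15/2)/(1/2) = 15; row 2: 16/2 = 8; row 3: (29/2)/(5/2) = 29/5. Minimum is 29/5 at row 3 (u3 leaves); pivot element 5/2.
Divide row 3 by 5/2; eliminate column d from the other rows.
Row 2 update in column c: 1 − 2·1 = -1.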